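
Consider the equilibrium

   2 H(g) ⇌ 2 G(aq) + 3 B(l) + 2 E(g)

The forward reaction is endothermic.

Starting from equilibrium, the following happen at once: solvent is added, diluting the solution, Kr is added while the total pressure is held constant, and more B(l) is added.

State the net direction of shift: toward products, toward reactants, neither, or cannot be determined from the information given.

Dilution lowers every aqueous concentration by the same factor. Δn_aq = 2 − 0 = +2, so the system shifts toward the side with more dissolved moles — to the right.
Adding inert gas at constant total pressure expands the volume, scaling every reacting partial pressure by the same factor. Δn_gas = 2 − 2 = 0, so Q is unchanged — no shift.
B is a pure liquid; its activity is 1 regardless of amount, so Q is unaffected — no shift from this change.
Only the nonzero effect(s) matter; the net shift is to the right.

right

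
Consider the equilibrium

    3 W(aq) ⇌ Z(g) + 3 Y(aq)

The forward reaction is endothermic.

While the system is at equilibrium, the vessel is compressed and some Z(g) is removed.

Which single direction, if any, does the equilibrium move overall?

Gas moles: reactants 0, products 1 (Δn_gas = +1). Compression shifts the system toward the side with fewer moles of gas — to the left.
Removing Z (g), a product, drives the reaction to the right.
The individual effects push in opposite directions; without quantitative information the net direction cannot be determined.

cannot be determined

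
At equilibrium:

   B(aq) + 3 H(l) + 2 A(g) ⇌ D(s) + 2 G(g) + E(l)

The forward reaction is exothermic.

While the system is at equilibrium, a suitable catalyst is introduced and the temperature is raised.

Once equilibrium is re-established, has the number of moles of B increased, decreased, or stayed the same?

A catalyst speeds both forward and reverse rates equally; it changes neither Q nor K — no shift from this change.
The forward reaction is exothermic. Raising T favours the endothermic direction — shift to the left.
The net shift is to the left. B is a reactant, so its amount increases.

increases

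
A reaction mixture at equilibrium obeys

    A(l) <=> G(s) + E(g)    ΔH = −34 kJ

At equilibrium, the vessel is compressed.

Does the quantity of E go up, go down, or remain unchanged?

decreases

Gas moles: reactants 0, products 1 (Δn_gas = +1). Compression shifts the system toward the side with fewer moles of gas — to the left.
The net shift is to the left. E is a product, so its amount decreases.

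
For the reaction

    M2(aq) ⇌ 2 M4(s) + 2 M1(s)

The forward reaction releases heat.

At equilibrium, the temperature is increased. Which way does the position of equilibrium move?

The forward reaction is exothermic. Raising T favours the endothermic direction — shift to the left.

left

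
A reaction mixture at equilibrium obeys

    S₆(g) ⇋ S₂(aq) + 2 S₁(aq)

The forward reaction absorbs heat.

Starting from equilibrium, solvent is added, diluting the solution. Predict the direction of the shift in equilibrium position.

right

Dilution lowers every aqueous concentration by the same factor. Δn_aq = 3 − 0 = +3, so the system shifts toward the side with more dissolved moles — to the right.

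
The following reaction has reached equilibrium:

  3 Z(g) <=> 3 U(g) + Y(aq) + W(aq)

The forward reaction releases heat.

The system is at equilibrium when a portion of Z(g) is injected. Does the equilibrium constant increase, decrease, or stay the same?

The equilibrium constant depends only on temperature. This perturbation may move the position of equilibrium, but since T is unchanged, K itself is unchanged.

unchanged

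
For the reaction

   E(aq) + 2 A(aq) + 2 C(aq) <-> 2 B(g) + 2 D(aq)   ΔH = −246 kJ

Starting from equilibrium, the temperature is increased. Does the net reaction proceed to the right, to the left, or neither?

The forward reaction is exothermic. Raising T favours the endothermic direction — shift to the left.

left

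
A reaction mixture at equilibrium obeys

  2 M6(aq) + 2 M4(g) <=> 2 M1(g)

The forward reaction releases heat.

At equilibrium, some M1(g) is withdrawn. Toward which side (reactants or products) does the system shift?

right

Removing M1 (g), a product, drives the reaction to the right.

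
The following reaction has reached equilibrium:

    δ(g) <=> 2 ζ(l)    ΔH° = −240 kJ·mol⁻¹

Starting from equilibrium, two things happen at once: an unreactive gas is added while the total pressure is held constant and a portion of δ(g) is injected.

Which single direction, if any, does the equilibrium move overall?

Adding inert gas at constant total pressure expands the volume and lowers every reacting partial pressure. With Δn_gas = 0 − 1 = -1, Q moves away from K toward the side with fewer gas moles, so the system shifts toward the side with more gas moles — to the left.
Adding δ (g), a reactant, drives the reaction to the right.
The individual effects push in opposite directions; without quantitative information the net direction cannot be determined.

cannot be determined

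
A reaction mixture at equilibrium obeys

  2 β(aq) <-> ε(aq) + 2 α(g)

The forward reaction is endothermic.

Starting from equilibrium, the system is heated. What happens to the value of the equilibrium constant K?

increases

K depends on temperature via the van 't Hoff relation. The forward reaction is endothermic, so raising T increases K.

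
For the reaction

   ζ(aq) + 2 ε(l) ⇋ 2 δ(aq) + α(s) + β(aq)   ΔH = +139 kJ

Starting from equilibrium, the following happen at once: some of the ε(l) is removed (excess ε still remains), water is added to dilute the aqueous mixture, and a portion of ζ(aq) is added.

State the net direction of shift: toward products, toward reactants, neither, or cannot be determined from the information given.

right

ε is a pure liquid; its activity is 1 regardless of amount, so Q is unaffected — no shift from this change.
Dilution lowers every aqueous concentration by the same factor. Δn_aq = 3 − 1 = +2, so the system shifts toward the side with more dissolved moles — to the right.
Adding ζ (aq), a reactant, drives the reaction to the right.
Only the nonzero effect(s) matter; the net shift is to the right.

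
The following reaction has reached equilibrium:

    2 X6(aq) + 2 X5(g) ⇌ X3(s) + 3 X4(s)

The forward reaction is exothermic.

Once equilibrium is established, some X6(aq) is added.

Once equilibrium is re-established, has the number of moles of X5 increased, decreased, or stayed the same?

Adding X6 (aq), a reactant, drives the reaction to the right.
The net shift is to the right. X5 is a reactant, so its amount decreases.

decreases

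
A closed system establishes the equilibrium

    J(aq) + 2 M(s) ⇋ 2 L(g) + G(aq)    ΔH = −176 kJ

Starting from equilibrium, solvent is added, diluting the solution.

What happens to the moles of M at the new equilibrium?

unchanged

Dilution scales every aqueous concentration by the same factor. Δn_aq = 1 − 1 = 0, so Q is unchanged — no shift.
No net shift occurs, so the amount of M is unchanged.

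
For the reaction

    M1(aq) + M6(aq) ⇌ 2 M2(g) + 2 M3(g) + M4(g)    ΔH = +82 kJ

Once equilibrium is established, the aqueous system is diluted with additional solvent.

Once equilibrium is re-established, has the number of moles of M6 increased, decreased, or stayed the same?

Dilution lowers every aqueous concentration by the same factor. Δn_aq = 0 − 2 = -2, so the system shifts toward the side with more dissolved moles — to the left.
The net shift is to the left. M6 is a reactant, so its amount increases.

increases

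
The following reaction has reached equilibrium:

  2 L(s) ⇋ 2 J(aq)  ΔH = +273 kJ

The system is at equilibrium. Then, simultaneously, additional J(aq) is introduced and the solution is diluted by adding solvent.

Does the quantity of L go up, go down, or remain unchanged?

cannot be determined

Adding J (aq), a product, drives the reaction to the left.
Dilution lowers every aqueous concentration by the same factor. Δn_aq = 2 − 0 = +2, so the system shifts toward the side with more dissolved moles — to the right.
The two effects oppose each other, so the net shift — and hence the change in L — cannot be determined from the given information.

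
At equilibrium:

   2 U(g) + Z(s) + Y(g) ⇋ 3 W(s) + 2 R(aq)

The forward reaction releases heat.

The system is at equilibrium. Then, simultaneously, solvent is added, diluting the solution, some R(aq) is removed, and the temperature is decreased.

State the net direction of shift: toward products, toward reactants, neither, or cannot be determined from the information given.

Dilution lowers every aqueous concentration by the same factor. Δn_aq = 2 − 0 = +2, so the system shifts toward the side with more dissolved moles — to the right.
Removing R (aq), a product, drives the reaction to the right.
The forward reaction is exothermic. Lowering T favours the exothermic direction — shift to the right.
All effects act in the same direction — net shift to the right.

right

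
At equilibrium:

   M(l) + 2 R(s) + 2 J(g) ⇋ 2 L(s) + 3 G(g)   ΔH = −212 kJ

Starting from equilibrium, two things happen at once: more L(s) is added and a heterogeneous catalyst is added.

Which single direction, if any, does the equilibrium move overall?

no shift

L is a pure solid; its activity is 1 regardless of amount, so Q is unaffected — no shift from this change.
A catalyst speeds both forward and reverse rates equally; it changes neither Q nor K — no shift from this change.
None of the changes alters Q relative to K, so there is no net shift.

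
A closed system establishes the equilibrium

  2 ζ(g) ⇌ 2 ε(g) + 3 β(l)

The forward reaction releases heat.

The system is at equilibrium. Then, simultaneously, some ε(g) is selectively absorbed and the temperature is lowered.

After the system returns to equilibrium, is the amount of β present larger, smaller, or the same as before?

increases

Removing ε (g), a product, drives the reaction to the right.
The forward reaction is exothermic. Lowering T favours the exothermic direction — shift to the right.
The net shift is to the right. β is a product, so its amount increases.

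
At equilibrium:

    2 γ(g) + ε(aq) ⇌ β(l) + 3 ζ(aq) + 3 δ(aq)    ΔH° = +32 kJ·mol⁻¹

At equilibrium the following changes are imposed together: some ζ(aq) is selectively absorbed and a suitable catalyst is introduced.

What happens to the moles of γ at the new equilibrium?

decreases

Removing ζ (aq), a product, drives the reaction to the right.
A catalyst speeds both forward and reverse rates equally; it changes neither Q nor K — no shift from this change.
The net shift is to the right. γ is a reactant, so its amount decreases.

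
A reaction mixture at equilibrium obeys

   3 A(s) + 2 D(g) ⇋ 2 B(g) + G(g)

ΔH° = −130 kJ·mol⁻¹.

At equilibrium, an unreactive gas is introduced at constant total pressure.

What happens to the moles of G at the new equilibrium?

Adding inert gas at constant total pressure expands the volume and lowers every reacting partial pressure. With Δn_gas = 3 − 2 = +1, Q moves away from K toward the side with fewer gas moles, so the system shifts toward the side with more gas moles — to the right.
The net shift is to the right. G is a product, so its amount increases.

increases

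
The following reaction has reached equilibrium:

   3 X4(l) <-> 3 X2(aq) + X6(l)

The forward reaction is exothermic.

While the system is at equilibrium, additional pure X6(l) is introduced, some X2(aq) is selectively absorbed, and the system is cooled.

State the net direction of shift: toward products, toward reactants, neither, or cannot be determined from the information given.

right

X6 is a pure liquid; its activity is 1 regardless of amount, so Q is unaffected — no shift from this change.
Removing X2 (aq), a product, drives the reaction to the right.
The forward reaction is exothermic. Lowering T favours the exothermic direction — shift to the right.
Only the nonzero effect(s) matter; the net shift is to the right.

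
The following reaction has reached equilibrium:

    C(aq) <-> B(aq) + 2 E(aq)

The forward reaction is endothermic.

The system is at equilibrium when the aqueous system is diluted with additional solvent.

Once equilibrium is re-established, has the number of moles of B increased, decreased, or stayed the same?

increases

Dilution lowers every aqueous concentration by the same factor. Δn_aq = 3 − 1 = +2, so the system shifts toward the side with more dissolved moles — to the right.
The net shift is to the right. B is a product, so its amount increases.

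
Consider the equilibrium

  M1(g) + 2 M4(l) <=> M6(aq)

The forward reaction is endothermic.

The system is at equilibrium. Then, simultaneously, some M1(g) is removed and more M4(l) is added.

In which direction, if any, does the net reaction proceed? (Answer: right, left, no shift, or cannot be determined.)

left

Removing M1 (g), a reactant, drives the reaction to the left.
M4 is a pure liquid; its activity is 1 regardless of amount, so Q is unaffected — no shift from this change.
Only the nonzero effect(s) matter; the net shift is to the left.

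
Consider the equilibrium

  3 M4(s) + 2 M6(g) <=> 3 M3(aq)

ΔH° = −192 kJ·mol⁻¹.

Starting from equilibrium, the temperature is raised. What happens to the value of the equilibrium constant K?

decreases

K depends on temperature via the van 't Hoff relation. The forward reaction is exothermic, so raising T decreases K.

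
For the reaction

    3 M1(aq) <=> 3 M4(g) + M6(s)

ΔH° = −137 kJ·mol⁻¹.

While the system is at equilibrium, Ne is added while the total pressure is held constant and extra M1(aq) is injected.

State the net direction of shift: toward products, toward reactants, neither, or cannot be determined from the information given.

Adding inert gas at constant total pressure expands the volume and lowers every reacting partial pressure. With Δn_gas = 3 − 0 = +3, Q moves away from K toward the side with fewer gas moles, so the system shifts toward the side with more gas moles — to the right.
Adding M1 (aq), a reactant, drives the reaction to the right.
All effects act in the same direction — net shift to the right.

right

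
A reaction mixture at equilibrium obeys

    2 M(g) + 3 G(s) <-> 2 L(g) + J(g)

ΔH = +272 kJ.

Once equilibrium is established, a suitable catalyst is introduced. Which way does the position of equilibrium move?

no shift

A catalyst speeds both forward and reverse rates equally; it changes neither Q nor K — no shift from this change.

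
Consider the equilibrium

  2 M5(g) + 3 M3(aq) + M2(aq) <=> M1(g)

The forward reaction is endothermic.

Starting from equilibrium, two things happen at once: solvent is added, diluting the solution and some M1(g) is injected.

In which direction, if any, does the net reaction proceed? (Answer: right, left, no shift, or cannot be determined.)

Dilution lowers every aqueous concentration by the same factor. Δn_aq = 0 − 4 = -4, so the system shifts toward the side with more dissolved moles — to the left.
Adding M1 (g), a product, drives the reaction to the left.
All effects act in the same direction — net shift to the left.

left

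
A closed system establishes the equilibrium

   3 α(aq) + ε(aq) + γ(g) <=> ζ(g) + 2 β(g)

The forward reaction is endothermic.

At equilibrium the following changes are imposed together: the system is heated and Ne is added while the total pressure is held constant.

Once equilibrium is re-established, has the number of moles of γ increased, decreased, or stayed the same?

decreases

The forward reaction is endothermic. Raising T favours the endothermic direction — shift to the right.
Adding inert gas at constant total pressure expands the volume and lowers every reacting partial pressure. With Δn_gas = 3 − 1 = +2, Q moves away from K toward the side with fewer gas moles, so the system shifts toward the side with more gas moles — to the right.
The net shift is to the right. γ is a reactant, so its amount decreases.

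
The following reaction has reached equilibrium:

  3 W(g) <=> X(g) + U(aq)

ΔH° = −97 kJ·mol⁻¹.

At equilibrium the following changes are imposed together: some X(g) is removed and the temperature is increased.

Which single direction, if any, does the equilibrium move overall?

Removing X (g), a product, drives the reaction to the right.
The forward reaction is exothermic. Raising T favours the endothermic direction — shift to the left.
The individual effects push in opposite directions; without quantitative information the net direction cannot be determined.

cannot be determined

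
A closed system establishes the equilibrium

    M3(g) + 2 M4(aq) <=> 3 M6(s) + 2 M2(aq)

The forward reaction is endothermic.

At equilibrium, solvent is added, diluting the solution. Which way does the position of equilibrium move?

Dilution scales every aqueous concentration by the same factor. Δn_aq = 2 − 2 = 0, so Q is unchanged — no shift.

no shift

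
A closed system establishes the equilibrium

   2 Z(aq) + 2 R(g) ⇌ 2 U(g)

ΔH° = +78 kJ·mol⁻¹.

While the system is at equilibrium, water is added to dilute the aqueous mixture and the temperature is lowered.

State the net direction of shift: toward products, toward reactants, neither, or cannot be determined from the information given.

Dilution lowers every aqueous concentration by the same factor. Δn_aq = 0 − 2 = -2, so the system shifts toward the side with more dissolved moles — to the left.
The forward reaction is endothermic. Lowering T favours the exothermic direction — shift to the left.
All effects act in the same direction — net shift to the left.

left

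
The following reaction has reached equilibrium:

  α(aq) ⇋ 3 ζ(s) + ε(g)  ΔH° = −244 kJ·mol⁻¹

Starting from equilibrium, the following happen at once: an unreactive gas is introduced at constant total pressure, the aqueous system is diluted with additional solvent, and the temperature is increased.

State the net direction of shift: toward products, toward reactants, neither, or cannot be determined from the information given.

Adding inert gas at constant total pressure expands the volume and lowers every reacting partial pressure. With Δn_gas = 1 − 0 = +1, Q moves away from K toward the side with fewer gas moles, so the system shifts toward the side with more gas moles — to the right.
Dilution lowers every aqueous concentration by the same factor. Δn_aq = 0 − 1 = -1, so the system shifts toward the side with more dissolved moles — to the left.
The forward reaction is exothermic. Raising T favours the endothermic direction — shift to the left.
The individual effects push in opposite directions; without quantitative information the net direction cannot be determined.

cannot be determined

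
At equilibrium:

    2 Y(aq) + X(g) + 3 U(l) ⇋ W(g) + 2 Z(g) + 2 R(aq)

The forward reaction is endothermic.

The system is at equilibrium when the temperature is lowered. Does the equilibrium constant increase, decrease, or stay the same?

K depends on temperature via the van 't Hoff relation. The forward reaction is endothermic, so lowering T decreases K.

decreases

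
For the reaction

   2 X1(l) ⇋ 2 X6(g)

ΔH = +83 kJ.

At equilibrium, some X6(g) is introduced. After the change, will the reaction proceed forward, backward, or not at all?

Adding X6 (g), a product, drives the reaction to the left.

left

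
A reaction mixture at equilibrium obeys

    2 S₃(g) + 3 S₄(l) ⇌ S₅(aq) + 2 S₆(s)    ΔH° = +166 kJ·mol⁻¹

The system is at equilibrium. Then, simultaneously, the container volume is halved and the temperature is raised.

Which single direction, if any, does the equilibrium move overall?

right

Gas moles: reactants 2, products 0 (Δn_gas = -2). Compression shifts the system toward the side with fewer moles of gas — to the right.
The forward reaction is endothermic. Raising T favours the endothermic direction — shift to the right.
All effects act in the same direction — net shift to the right.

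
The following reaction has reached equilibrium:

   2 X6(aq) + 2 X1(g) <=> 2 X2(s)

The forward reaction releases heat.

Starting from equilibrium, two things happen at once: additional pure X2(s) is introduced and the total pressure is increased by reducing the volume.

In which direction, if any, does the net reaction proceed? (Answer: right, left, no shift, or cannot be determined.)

right

X2 is a pure solid; its activity is 1 regardless of amount, so Q is unaffected — no shift from this change.
Gas moles: reactants 2, products 0 (Δn_gas = -2). Compression shifts the system toward the side with fewer moles of gas — to the right.
Only the nonzero effect(s) matter; the net shift is to the right.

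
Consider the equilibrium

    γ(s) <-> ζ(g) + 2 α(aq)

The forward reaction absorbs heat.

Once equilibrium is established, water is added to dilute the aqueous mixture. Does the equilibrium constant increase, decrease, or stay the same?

unchanged

The equilibrium constant depends only on temperature. This perturbation may move the position of equilibrium, but since T is unchanged, K itself is unchanged.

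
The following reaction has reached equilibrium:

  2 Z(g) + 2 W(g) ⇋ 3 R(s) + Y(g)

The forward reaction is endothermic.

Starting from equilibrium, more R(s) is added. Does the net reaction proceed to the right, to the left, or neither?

no shift

R is a pure solid; its activity is 1 regardless of amount, so Q is unaffected — no shift from this change.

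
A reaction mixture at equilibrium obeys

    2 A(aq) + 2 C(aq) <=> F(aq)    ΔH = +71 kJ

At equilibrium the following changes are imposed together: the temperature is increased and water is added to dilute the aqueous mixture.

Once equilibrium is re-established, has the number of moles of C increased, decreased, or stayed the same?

cannot be determined

The forward reaction is endothermic. Raising T favours the endothermic direction — shift to the right.
Dilution lowers every aqueous concentration by the same factor. Δn_aq = 1 − 4 = -3, so the system shifts toward the side with more dissolved moles — to the left.
The two effects oppose each other, so the net shift — and hence the change in C — cannot be determined from the given information.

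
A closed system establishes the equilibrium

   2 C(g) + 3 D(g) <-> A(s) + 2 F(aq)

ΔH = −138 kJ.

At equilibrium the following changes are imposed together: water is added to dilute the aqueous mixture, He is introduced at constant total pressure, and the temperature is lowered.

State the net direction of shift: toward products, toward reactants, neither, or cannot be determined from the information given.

Dilution lowers every aqueous concentration by the same factor. Δn_aq = 2 − 0 = +2, so the system shifts toward the side with more dissolved moles — to the right.
Adding inert gas at constant total pressure expands the volume and lowers every reacting partial pressure. With Δn_gas = 0 − 5 = -5, Q moves away from K toward the side with fewer gas moles, so the system shifts toward the side with more gas moles — to the left.
The forward reaction is exothermic. Lowering T favours the exothermic direction — shift to the right.
The individual effects push in opposite directions; without quantitative information the net direction cannot be determined.

cannot be determined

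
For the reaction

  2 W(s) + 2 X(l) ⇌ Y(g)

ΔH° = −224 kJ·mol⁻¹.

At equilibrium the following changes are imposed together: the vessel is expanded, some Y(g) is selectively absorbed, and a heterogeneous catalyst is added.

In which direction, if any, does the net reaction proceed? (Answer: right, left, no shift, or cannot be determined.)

Gas moles: reactants 0, products 1 (Δn_gas = +1). Expansion shifts the system toward the side with more moles of gas — to the right.
Removing Y (g), a product, drives the reaction to the right.
A catalyst speeds both forward and reverse rates equally; it changes neither Q nor K — no shift from this change.
Only the nonzero effect(s) matter; the net shift is to the right.

right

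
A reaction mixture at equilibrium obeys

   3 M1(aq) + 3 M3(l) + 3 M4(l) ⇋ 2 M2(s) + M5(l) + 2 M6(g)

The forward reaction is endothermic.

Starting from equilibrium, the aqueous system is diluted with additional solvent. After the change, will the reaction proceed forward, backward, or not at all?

Dilution lowers every aqueous concentration by the same factor. Δn_aq = 0 − 3 = -3, so the system shifts toward the side with more dissolved moles — to the left.

left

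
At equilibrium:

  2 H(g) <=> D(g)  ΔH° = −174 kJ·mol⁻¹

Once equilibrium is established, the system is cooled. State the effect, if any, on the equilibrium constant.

K depends on temperature via the van 't Hoff relation. The forward reaction is exothermic, so lowering T increases K.

increases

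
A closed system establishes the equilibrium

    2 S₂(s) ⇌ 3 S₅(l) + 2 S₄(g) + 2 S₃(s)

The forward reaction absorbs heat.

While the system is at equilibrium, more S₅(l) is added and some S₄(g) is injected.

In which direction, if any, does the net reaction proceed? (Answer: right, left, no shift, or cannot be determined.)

S₅ is a pure liquid; its activity is 1 regardless of amount, so Q is unaffected — no shift from this change.
Adding S₄ (g), a product, drives the reaction to the left.
Only the nonzero effect(s) matter; the net shift is to the left.

left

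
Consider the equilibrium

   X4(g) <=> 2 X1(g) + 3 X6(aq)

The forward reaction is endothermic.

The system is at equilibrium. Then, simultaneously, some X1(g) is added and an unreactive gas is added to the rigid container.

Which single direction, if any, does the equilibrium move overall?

Adding X1 (g), a product, drives the reaction to the left.
At constant volume, adding an inert gas leaves every reacting species' partial pressure unchanged, so Q is unchanged — no shift from this change.
Only the nonzero effect(s) matter; the net shift is to the left.

left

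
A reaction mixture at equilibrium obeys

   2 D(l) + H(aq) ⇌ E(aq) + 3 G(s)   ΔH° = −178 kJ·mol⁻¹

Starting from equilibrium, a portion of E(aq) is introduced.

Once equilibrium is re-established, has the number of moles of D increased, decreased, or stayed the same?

increases

Adding E (aq), a product, drives the reaction to the left.
The net shift is to the left. D is a reactant, so its amount increases.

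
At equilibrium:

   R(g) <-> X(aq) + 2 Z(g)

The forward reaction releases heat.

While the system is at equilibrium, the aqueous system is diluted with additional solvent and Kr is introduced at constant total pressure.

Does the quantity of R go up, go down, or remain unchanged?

Dilution lowers every aqueous concentration by the same factor. Δn_aq = 1 − 0 = +1, so the system shifts toward the side with more dissolved moles — to the right.
Adding inert gas at constant total pressure expands the volume and lowers every reacting partial pressure. With Δn_gas = 2 − 1 = +1, Q moves away from K toward the side with fewer gas moles, so the system shifts toward the side with more gas moles — to the right.
The net shift is to the right. R is a reactant, so its amount decreases.

decreases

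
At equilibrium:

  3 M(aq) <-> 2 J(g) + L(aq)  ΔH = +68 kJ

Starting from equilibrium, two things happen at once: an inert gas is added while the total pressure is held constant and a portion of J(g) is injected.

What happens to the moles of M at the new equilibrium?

Adding inert gas at constant total pressure expands the volume and lowers every reacting partial pressure. With Δn_gas = 2 − 0 = +2, Q moves away from K toward the side with fewer gas moles, so the system shifts toward the side with more gas moles — to the right.
Adding J (g), a product, drives the reaction to the left.
The two effects oppose each other, so the net shift — and hence the change in M — cannot be determined from the given information.

cannot be determined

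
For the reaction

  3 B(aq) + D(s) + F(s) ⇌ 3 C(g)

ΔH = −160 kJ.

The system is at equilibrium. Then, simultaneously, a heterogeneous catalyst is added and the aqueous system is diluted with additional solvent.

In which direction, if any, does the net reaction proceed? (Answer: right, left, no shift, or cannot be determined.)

A catalyst speeds both forward and reverse rates equally; it changes neither Q nor K — no shift from this change.
Dilution lowers every aqueous concentration by the same factor. Δn_aq = 0 − 3 = -3, so the system shifts toward the side with more dissolved moles — to the left.
Only the nonzero effect(s) matter; the net shift is to the left.

left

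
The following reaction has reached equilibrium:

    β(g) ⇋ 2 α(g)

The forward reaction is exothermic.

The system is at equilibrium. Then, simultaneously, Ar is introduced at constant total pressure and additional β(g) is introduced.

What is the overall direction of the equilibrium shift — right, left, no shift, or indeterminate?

right

Adding inert gas at constant total pressure expands the volume and lowers every reacting partial pressure. With Δn_gas = 2 − 1 = +1, Q moves away from K toward the side with fewer gas moles, so the system shifts toward the side with more gas moles — to the right.
Adding β (g), a reactant, drives the reaction to the right.
All effects act in the same direction — net shift to the right.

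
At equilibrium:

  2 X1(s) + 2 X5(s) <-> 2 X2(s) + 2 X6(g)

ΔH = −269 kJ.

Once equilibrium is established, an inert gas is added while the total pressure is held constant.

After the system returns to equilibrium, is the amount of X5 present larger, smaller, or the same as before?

Adding inert gas at constant total pressure expands the volume and lowers every reacting partial pressure. With Δn_gas = 2 − 0 = +2, Q moves away from K toward the side with fewer gas moles, so the system shifts toward the side with more gas moles — to the right.
The net shift is to the right. X5 is a reactant, so its amount decreases.

decreases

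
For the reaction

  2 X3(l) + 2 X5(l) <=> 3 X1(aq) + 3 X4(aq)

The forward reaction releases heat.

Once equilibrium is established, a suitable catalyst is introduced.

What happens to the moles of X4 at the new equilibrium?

A catalyst speeds both forward and reverse rates equally; it changes neither Q nor K — no shift from this change.
No net shift occurs, so the amount of X4 is unchanged.

unchanged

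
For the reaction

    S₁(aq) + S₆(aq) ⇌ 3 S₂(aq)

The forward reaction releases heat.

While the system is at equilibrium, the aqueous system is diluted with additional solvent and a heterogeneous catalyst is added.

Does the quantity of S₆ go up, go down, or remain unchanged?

decreases

Dilution lowers every aqueous concentration by the same factor. Δn_aq = 3 − 2 = +1, so the system shifts toward the side with more dissolved moles — to the right.
A catalyst speeds both forward and reverse rates equally; it changes neither Q nor K — no shift from this change.
The net shift is to the right. S₆ is a reactant, so its amount decreases.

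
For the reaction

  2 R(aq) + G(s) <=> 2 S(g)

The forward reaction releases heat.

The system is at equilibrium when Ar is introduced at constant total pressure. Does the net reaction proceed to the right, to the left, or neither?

Adding inert gas at constant total pressure expands the volume and lowers every reacting partial pressure. With Δn_gas = 2 − 0 = +2, Q moves away from K toward the side with fewer gas moles, so the system shifts toward the side with more gas moles — to the right.

right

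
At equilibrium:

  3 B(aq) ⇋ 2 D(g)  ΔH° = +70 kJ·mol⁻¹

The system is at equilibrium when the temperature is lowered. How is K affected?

K depends on temperature via the van 't Hoff relation. The forward reaction is endothermic, so lowering T decreases K.

decreases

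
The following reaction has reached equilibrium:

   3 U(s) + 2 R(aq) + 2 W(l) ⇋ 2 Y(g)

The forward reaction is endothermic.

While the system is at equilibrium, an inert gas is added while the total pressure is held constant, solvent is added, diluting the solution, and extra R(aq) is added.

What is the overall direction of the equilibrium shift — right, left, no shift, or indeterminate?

cannot be determined

Adding inert gas at constant total pressure expands the volume and lowers every reacting partial pressure. With Δn_gas = 2 − 0 = +2, Q moves away from K toward the side with fewer gas moles, so the system shifts toward the side with more gas moles — to the right.
Dilution lowers every aqueous concentration by the same factor. Δn_aq = 0 − 2 = -2, so the system shifts toward the side with more dissolved moles — to the left.
Adding R (aq), a reactant, drives the reaction to the right.
The individual effects push in opposite directions; without quantitative information the net direction cannot be determined.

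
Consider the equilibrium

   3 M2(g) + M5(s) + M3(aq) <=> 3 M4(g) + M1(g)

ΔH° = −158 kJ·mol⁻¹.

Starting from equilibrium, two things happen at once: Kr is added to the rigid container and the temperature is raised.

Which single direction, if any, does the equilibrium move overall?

left

At constant volume, adding an inert gas leaves every reacting species' partial pressure unchanged, so Q is unchanged — no shift from this change.
The forward reaction is exothermic. Raising T favours the endothermic direction — shift to the left.
Only the nonzero effect(s) matter; the net shift is to the left.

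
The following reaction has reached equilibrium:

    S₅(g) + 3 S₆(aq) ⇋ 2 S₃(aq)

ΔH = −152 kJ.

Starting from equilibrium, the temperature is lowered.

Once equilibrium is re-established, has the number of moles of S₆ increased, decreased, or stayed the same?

decreases

The forward reaction is exothermic. Lowering T favours the exothermic direction — shift to the right.
The net shift is to the right. S₆ is a reactant, so its amount decreases.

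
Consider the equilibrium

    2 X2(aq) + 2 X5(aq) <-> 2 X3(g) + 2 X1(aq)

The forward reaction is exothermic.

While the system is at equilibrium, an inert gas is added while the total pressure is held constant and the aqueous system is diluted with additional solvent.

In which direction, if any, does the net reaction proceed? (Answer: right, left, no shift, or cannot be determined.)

cannot be determined

Adding inert gas at constant total pressure expands the volume and lowers every reacting partial pressure. With Δn_gas = 2 − 0 = +2, Q moves away from K toward the side with fewer gas moles, so the system shifts toward the side with more gas moles — to the right.
Dilution lowers every aqueous concentration by the same factor. Δn_aq = 2 − 4 = -2, so the system shifts toward the side with more dissolved moles — to the left.
The individual effects push in opposite directions; without quantitative information the net direction cannot be determined.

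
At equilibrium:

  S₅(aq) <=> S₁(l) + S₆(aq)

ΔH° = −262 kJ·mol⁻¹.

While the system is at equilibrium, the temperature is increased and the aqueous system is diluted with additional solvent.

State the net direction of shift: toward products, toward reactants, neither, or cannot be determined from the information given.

left

The forward reaction is exothermic. Raising T favours the endothermic direction — shift to the left.
Dilution scales every aqueous concentration by the same factor. Δn_aq = 1 − 1 = 0, so Q is unchanged — no shift.
Only the nonzero effect(s) matter; the net shift is to the left.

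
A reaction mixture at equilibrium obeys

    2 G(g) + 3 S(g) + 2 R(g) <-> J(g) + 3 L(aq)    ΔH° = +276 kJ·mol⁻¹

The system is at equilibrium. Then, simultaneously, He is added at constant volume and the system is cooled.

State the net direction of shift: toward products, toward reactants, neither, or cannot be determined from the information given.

At constant volume, adding an inert gas leaves every reacting species' partial pressure unchanged, so Q is unchanged — no shift from this change.
The forward reaction is endothermic. Lowering T favours the exothermic direction — shift to the left.
Only the nonzero effect(s) matter; the net shift is to the left.

left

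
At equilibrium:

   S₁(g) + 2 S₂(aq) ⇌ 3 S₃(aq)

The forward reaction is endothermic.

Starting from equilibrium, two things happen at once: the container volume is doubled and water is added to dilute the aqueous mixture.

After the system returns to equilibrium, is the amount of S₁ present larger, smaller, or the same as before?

Gas moles: reactants 1, products 0 (Δn_gas = -1). Expansion shifts the system toward the side with more moles of gas — to the left.
Dilution lowers every aqueous concentration by the same factor. Δn_aq = 3 − 2 = +1, so the system shifts toward the side with more dissolved moles — to the right.
The two effects oppose each other, so the net shift — and hence the change in S₁ — cannot be determined from the given information.

cannot be determined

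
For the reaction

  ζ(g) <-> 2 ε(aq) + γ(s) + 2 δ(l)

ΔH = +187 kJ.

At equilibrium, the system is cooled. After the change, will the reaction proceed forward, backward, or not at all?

left

The forward reaction is endothermic. Lowering T favours the exothermic direction — shift to the left.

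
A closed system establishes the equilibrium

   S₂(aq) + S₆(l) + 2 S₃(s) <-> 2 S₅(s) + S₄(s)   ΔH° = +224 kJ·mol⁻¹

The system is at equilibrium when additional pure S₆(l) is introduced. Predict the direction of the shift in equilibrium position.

no shift

S₆ is a pure liquid; its activity is 1 regardless of amount, so Q is unaffected — no shift from this change.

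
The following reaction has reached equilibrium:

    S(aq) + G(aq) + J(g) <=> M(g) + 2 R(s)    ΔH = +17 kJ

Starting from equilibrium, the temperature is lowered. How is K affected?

decreases

K depends on temperature via the van 't Hoff relation. The forward reaction is endothermic, so lowering T decreases K.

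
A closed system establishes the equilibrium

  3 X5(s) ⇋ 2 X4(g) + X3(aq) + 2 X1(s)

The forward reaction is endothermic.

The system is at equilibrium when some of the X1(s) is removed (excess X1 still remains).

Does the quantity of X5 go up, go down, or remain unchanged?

unchanged

X1 is a pure solid; its activity is 1 regardless of amount, so Q is unaffected — no shift from this change.
No net shift occurs, so the amount of X5 is unchanged.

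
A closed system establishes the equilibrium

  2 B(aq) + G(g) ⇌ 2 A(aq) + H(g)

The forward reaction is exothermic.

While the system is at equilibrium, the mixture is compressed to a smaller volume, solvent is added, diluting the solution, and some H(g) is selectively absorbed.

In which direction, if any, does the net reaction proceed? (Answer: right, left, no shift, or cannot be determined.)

Gas moles: reactants 1, products 1. Δn_gas = 0, so a volume change leaves Q equal to K — no shift from this change.
Dilution scales every aqueous concentration by the same factor. Δn_aq = 2 − 2 = 0, so Q is unchanged — no shift.
Removing H (g), a product, drives the reaction to the right.
Only the nonzero effect(s) matter; the net shift is to the right.

right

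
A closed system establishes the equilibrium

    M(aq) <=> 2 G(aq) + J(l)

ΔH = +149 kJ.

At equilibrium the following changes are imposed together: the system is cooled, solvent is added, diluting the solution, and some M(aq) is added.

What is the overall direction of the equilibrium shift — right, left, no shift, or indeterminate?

The forward reaction is endothermic. Lowering T favours the exothermic direction — shift to the left.
Dilution lowers every aqueous concentration by the same factor. Δn_aq = 2 − 1 = +1, so the system shifts toward the side with more dissolved moles — to the right.
Adding M (aq), a reactant, drives the reaction to the right.
The individual effects push in opposite directions; without quantitative information the net direction cannot be determined.

cannot be determined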